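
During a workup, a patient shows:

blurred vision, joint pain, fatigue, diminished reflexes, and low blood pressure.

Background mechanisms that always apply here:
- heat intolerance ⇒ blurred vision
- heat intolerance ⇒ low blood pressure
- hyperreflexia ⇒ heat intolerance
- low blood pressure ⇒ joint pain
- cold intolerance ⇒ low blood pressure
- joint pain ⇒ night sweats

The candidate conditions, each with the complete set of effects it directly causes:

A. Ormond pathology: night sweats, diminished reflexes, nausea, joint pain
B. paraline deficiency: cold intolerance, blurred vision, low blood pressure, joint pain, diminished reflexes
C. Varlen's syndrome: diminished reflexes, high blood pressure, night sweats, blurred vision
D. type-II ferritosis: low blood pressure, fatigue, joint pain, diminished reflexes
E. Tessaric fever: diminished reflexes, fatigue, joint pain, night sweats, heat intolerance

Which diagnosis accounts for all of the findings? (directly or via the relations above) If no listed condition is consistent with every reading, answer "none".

E

Testing each hypothesis:
(A) Ormond pathology — blurred vision ✗; joint pain ✓; fatigue ✗; diminished reflexes ✓; low blood pressure ✗
(B) paraline deficiency — blurred vision ✓; joint pain ✓; fatigue ✗; diminished reflexes ✓; low blood pressure ✓
(C) Varlen's syndrome — blurred vision ✓; joint pain ✗; fatigue ✗; diminished reflexes ✓; low blood pressure ✗
(D) type-II ferritosis — blurred vision ✗; joint pain ✓; fatigue ✓; diminished reflexes ✓; low blood pressure ✓
(E) Tessaric fever — blurred vision ✓ (by heat intolerance → blurred vision); joint pain ✓; fatigue ✓; diminished reflexes ✓; low blood pressure ✓ (by heat intolerance → low blood pressure)
(E) is the only candidate with no mismatches.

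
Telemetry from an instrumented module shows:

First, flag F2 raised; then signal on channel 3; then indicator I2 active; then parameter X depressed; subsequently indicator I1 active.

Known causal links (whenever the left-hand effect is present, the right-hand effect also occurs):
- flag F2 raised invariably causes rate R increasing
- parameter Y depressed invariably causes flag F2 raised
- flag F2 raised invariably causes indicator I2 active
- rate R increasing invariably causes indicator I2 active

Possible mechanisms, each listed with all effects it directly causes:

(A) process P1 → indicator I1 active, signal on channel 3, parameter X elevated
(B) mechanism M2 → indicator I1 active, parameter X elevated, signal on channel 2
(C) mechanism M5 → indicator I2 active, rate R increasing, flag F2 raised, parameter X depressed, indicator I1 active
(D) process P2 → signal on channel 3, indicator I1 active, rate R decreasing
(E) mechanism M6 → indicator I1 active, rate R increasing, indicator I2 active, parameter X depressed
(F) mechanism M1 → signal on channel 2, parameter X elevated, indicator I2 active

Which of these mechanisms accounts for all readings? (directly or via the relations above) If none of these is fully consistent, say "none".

Per-candidate check:
(A) process P1 — flag F2 raised NO; signal on channel 3 yes; indicator I2 active NO; parameter X depressed NO; indicator I1 active yes
(B) mechanism M2 — fails on flag F2 raised, signal on channel 3, indicator I2 active, parameter X depressed (predicts parameter X elevated, not parameter X depressed)
(C) mechanism M5 — does not account for signal on channel 3
(D) process P2 — flag F2 raised NO; signal on channel 3 yes; indicator I2 active NO; parameter X depressed NO; indicator I1 active yes
(E) mechanism M6 — flag F2 raised NO; signal on channel 3 NO; indicator I2 active yes; parameter X depressed yes; indicator I1 active yes
(F) mechanism M1 — fails on flag F2 raised, signal on channel 3, parameter X depressed, indicator I1 active (predicts parameter X elevated, not parameter X depressed)
None of the listed candidates fits everything.

none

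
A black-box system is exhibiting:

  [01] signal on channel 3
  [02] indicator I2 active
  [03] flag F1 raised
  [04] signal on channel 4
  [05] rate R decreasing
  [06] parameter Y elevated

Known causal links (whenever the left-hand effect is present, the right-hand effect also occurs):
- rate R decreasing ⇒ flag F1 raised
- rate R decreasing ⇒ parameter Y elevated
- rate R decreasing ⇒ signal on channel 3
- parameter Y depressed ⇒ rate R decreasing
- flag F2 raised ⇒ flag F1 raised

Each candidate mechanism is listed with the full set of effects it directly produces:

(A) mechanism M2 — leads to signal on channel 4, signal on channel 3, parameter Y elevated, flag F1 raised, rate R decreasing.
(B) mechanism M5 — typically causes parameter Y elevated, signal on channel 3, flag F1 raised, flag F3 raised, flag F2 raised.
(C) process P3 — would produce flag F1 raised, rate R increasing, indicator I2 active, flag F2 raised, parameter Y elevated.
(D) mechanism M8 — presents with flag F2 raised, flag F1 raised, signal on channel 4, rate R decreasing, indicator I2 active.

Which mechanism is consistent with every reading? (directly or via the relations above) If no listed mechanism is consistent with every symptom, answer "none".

D

Per-candidate check:
(A) mechanism M2 — signal on channel 3 +; indicator I2 active -; flag F1 raised +; signal on channel 4 +; rate R decreasing +; parameter Y elevated +
(B) mechanism M5 — does not account for indicator I2 active, signal on channel 4, rate R decreasing
(C) process P3 — signal on channel 3 -; indicator I2 active +; flag F1 raised +; signal on channel 4 -; rate R decreasing -; parameter Y elevated +
(D) mechanism M8 — signal on channel 3 + (through rate R decreasing → signal on channel 3); indicator I2 active +; flag F1 raised +; signal on channel 4 +; rate R decreasing +; parameter Y elevated + (through rate R decreasing → parameter Y elevated)
(D) alone accounts for all the evidence.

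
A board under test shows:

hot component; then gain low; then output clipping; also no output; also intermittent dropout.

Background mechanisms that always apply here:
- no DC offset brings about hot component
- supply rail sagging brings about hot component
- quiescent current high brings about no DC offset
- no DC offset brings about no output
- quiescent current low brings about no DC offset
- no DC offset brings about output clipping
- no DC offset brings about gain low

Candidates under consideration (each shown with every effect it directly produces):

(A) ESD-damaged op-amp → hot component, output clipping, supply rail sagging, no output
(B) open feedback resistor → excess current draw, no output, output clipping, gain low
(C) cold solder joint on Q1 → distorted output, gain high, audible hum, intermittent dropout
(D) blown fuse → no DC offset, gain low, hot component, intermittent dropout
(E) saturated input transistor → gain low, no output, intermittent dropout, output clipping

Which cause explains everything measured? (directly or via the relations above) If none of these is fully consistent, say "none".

D

For each candidate, compare predicted effects to what was observed:
(A) ESD-damaged op-amp — hot component match; gain low miss; output clipping match; no output match; intermittent dropout miss
(B) open feedback resistor — does not account for hot component, intermittent dropout
(C) cold solder joint on Q1 — hot component miss; gain low miss; output clipping miss; no output miss; intermittent dropout match
(D) blown fuse — hot component match; gain low match; output clipping match (through no DC offset → output clipping); no output match (through no DC offset → no output); intermittent dropout match
(E) saturated input transistor — hot component miss; gain low match; output clipping match; no output match; intermittent dropout match
(D) is the only candidate with no mismatches.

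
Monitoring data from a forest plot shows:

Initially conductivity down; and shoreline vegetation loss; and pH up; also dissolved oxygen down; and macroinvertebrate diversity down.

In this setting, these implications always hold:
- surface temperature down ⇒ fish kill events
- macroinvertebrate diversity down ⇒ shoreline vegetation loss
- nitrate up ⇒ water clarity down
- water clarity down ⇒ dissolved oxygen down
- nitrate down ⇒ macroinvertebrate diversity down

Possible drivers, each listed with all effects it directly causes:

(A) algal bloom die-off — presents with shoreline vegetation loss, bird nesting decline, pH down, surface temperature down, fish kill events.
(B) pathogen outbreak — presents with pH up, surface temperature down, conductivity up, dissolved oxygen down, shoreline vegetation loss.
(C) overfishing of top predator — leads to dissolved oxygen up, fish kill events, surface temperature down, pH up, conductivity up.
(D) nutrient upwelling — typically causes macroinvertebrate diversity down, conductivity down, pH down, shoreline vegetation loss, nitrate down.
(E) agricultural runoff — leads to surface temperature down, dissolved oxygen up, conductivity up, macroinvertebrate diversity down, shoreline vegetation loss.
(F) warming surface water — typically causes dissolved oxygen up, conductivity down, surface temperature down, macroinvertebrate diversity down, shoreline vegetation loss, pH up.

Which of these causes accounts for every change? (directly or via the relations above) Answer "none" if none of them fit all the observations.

none

Per-candidate check:
(A) algal bloom die-off — conductivity down miss; shoreline vegetation loss match; pH up miss; dissolved oxygen down miss; macroinvertebrate diversity down miss
(B) pathogen outbreak — conductivity down miss; shoreline vegetation loss match; pH up match; dissolved oxygen down match; macroinvertebrate diversity down miss
(C) overfishing of top predator — fails on conductivity down, shoreline vegetation loss, dissolved oxygen down, macroinvertebrate diversity down (predicts conductivity up, not conductivity down; predicts dissolved oxygen up, not dissolved oxygen down)
(D) nutrient upwelling — conductivity down match; shoreline vegetation loss match; pH up miss; dissolved oxygen down miss; macroinvertebrate diversity down match
(E) agricultural runoff — conductivity down miss; shoreline vegetation loss match; pH up miss; dissolved oxygen down miss; macroinvertebrate diversity down match
(F) warming surface water — fails on dissolved oxygen down (predicts dissolved oxygen up, not dissolved oxygen down)
Every candidate fails on at least one observation.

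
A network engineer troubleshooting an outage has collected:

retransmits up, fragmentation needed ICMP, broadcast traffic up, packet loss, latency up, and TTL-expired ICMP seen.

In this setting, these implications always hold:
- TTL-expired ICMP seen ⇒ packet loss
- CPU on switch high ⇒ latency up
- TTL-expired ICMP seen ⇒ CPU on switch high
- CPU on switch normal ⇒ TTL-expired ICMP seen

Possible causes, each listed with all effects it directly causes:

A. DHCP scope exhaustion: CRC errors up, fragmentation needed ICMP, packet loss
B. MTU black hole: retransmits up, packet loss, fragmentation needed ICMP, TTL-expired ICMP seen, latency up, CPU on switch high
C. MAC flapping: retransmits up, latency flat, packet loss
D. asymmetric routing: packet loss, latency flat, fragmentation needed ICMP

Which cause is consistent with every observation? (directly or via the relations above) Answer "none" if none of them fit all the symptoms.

none

Checking each candidate against the observations:
(A) DHCP scope exhaustion — retransmits up ✗; fragmentation needed ICMP ✓; broadcast traffic up ✗; packet loss ✓; latency up ✗; TTL-expired ICMP seen ✗
(B) MTU black hole — retransmits up ✓; fragmentation needed ICMP ✓; broadcast traffic up ✗; packet loss ✓; latency up ✓; TTL-expired ICMP seen ✓
(C) MAC flapping — fails on fragmentation needed ICMP, broadcast traffic up, latency up, TTL-expired ICMP seen (predicts latency flat, not latency up)
(D) asymmetric routing — retransmits up ✗; fragmentation needed ICMP ✓; broadcast traffic up ✗; packet loss ✓; latency up ✗; TTL-expired ICMP seen ✗
Every candidate fails on at least one observation.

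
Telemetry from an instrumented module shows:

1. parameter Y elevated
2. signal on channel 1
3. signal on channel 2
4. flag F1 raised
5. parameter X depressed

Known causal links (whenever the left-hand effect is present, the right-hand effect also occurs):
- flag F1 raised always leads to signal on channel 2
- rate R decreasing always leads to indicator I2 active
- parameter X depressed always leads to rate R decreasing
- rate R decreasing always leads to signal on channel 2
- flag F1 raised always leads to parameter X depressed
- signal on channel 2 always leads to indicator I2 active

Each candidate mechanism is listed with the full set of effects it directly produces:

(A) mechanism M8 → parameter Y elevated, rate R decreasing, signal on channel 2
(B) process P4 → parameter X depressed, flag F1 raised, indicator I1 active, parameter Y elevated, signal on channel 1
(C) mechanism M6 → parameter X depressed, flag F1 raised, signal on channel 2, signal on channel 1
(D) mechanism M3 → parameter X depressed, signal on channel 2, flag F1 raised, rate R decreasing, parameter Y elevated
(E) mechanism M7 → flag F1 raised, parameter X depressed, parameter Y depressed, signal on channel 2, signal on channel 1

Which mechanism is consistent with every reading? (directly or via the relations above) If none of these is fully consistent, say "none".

B

Checking each candidate against the observations:
(A) mechanism M8 — parameter Y elevated yes; signal on channel 1 NO; signal on channel 2 yes; flag F1 raised NO; parameter X depressed NO
(B) process P4 — parameter Y elevated yes; signal on channel 1 yes; signal on channel 2 yes (through flag F1 raised → signal on channel 2); flag F1 raised yes; parameter X depressed yes
(C) mechanism M6 — parameter Y elevated NO; signal on channel 1 yes; signal on channel 2 yes; flag F1 raised yes; parameter X depressed yes
(D) mechanism M3 — parameter Y elevated yes; signal on channel 1 NO; signal on channel 2 yes; flag F1 raised yes; parameter X depressed yes
(E) mechanism M7 — parameter Y elevated NO; signal on channel 1 yes; signal on channel 2 yes; flag F1 raised yes; parameter X depressed yes
(B) alone accounts for all the evidence.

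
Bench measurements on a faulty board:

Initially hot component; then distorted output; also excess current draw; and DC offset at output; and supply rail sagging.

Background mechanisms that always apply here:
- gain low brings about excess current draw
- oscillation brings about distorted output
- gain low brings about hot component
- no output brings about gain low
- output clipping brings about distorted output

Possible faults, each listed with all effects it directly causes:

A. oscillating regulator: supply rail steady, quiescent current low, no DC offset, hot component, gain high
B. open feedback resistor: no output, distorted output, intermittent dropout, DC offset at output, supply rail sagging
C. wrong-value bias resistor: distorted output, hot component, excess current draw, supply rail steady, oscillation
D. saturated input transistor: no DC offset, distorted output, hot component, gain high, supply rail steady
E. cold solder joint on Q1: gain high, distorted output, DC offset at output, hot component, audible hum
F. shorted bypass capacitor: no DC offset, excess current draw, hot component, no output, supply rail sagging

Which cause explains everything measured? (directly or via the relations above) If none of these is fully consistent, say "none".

Per-candidate check:
(A) oscillating regulator — fails on distorted output, excess current draw, DC offset at output, supply rail sagging (predicts no DC offset, not DC offset at output; predicts supply rail steady, not supply rail sagging)
(B) open feedback resistor — hot component yes (by no output → gain low → hot component); distorted output yes; excess current draw yes (by no output → gain low → excess current draw); DC offset at output yes; supply rail sagging yes
(C) wrong-value bias resistor — hot component yes; distorted output yes; excess current draw yes; DC offset at output NO; supply rail sagging NO
(D) saturated input transistor — fails on excess current draw, DC offset at output, supply rail sagging (predicts no DC offset, not DC offset at output; predicts supply rail steady, not supply rail sagging)
(E) cold solder joint on Q1 — hot component yes; distorted output yes; excess current draw NO; DC offset at output yes; supply rail sagging NO
(F) shorted bypass capacitor — fails on distorted output, DC offset at output (predicts no DC offset, not DC offset at output)
(B) alone accounts for all the evidence.

B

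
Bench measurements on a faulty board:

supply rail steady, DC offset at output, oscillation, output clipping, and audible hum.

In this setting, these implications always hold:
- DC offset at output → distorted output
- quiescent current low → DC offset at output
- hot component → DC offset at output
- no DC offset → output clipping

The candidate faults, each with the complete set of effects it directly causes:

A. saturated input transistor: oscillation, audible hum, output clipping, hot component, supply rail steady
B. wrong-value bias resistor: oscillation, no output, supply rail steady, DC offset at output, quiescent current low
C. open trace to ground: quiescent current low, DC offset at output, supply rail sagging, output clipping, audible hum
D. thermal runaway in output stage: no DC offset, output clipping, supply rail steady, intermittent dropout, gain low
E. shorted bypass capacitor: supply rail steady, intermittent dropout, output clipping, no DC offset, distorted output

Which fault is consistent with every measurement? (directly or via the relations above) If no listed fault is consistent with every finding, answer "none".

A

Testing each hypothesis:
(A) saturated input transistor — accounts for every observation (DC offset at output by hot component → DC offset at output)
(B) wrong-value bias resistor — does not account for output clipping, audible hum
(C) open trace to ground — fails on supply rail steady, oscillation (predicts supply rail sagging, not supply rail steady)
(D) thermal runaway in output stage — supply rail steady yes; DC offset at output NO; oscillation NO; output clipping yes; audible hum NO
(E) shorted bypass capacitor — fails on DC offset at output, oscillation, audible hum (predicts no DC offset, not DC offset at output)
(A) alone accounts for all the evidence.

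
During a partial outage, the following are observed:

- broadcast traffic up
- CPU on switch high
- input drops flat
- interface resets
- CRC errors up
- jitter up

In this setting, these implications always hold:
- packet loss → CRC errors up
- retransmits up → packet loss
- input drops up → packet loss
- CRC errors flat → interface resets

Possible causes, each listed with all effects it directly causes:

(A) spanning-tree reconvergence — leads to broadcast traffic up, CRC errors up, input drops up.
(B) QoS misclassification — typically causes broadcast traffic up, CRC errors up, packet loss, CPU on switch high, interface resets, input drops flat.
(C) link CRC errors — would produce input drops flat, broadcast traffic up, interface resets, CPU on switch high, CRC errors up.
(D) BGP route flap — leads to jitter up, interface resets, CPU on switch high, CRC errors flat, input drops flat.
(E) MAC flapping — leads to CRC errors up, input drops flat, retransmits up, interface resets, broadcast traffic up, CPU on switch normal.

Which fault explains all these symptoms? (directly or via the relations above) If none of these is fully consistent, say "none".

Checking each candidate against the observations:
(A) spanning-tree reconvergence — fails on CPU on switch high, input drops flat, interface resets, jitter up (predicts input drops up, not input drops flat)
(B) QoS misclassification — does not account for jitter up
(C) link CRC errors — broadcast traffic up match; CPU on switch high match; input drops flat match; interface resets match; CRC errors up match; jitter up miss
(D) BGP route flap — broadcast traffic up miss; CPU on switch high match; input drops flat match; interface resets match; CRC errors up miss; jitter up match
(E) MAC flapping — broadcast traffic up match; CPU on switch high miss; input drops flat match; interface resets match; CRC errors up match; jitter up miss
Every candidate fails on at least one observation.

none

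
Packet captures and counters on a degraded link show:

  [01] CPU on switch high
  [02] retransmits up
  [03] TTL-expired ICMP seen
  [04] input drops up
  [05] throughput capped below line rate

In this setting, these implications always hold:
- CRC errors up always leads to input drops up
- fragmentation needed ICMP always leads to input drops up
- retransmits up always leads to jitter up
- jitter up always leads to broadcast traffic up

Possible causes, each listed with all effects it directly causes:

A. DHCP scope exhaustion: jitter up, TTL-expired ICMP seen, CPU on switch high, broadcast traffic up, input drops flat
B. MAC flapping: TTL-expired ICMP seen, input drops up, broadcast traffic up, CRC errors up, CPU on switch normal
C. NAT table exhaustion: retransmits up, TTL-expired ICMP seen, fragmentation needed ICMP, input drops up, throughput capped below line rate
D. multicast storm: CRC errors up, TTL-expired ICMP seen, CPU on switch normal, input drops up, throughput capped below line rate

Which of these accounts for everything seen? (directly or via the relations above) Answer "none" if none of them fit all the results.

none

For each candidate, compare predicted effects to what was observed:
(A) DHCP scope exhaustion — CPU on switch high yes; retransmits up NO; TTL-expired ICMP seen yes; input drops up NO; throughput capped below line rate NO
(B) MAC flapping — CPU on switch high NO; retransmits up NO; TTL-expired ICMP seen yes; input drops up yes; throughput capped below line rate NO
(C) NAT table exhaustion — does not account for CPU on switch high
(D) multicast storm — fails on CPU on switch high, retransmits up (predicts CPU on switch normal, not CPU on switch high)
None of the listed candidates fits everything.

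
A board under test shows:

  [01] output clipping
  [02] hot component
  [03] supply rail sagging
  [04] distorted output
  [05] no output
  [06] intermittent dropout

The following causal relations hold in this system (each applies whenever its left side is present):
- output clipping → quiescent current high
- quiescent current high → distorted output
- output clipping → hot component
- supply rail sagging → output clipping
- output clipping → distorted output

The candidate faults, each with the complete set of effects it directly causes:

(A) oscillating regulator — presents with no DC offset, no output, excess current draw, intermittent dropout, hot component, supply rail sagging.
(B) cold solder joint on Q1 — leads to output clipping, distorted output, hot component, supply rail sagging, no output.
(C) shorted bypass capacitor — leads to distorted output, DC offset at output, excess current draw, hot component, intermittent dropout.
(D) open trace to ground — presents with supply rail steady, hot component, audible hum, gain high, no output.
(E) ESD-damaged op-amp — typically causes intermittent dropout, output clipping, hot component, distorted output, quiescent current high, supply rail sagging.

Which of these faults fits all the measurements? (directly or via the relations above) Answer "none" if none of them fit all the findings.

A

Per-candidate check:
(A) oscillating regulator — accounts for every observation (output clipping through supply rail sagging → output clipping)
(B) cold solder joint on Q1 — output clipping +; hot component +; supply rail sagging +; distorted output +; no output +; intermittent dropout -
(C) shorted bypass capacitor — output clipping -; hot component +; supply rail sagging -; distorted output +; no output -; intermittent dropout +
(D) open trace to ground — output clipping -; hot component +; supply rail sagging -; distorted output -; no output +; intermittent dropout -
(E) ESD-damaged op-amp — output clipping +; hot component +; supply rail sagging +; distorted output +; no output -; intermittent dropout +
(A) is the only candidate with no mismatches.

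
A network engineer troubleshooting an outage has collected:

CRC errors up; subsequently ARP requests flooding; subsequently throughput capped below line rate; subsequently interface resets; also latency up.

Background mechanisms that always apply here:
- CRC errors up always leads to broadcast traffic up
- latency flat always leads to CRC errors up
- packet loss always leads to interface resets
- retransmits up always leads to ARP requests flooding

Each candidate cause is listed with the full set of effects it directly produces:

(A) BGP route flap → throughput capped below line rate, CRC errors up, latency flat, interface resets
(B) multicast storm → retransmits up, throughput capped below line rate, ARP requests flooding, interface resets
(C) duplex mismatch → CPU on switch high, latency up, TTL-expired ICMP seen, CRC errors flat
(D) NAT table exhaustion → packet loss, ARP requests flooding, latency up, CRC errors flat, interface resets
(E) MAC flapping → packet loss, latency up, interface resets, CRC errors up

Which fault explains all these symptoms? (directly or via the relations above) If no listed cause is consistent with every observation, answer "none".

none

Checking each candidate against the observations:
(A) BGP route flap — fails on ARP requests flooding, latency up (predicts latency flat, not latency up)
(B) multicast storm — CRC errors up -; ARP requests flooding +; throughput capped below line rate +; interface resets +; latency up -
(C) duplex mismatch — CRC errors up -; ARP requests flooding -; throughput capped below line rate -; interface resets -; latency up +
(D) NAT table exhaustion — fails on CRC errors up, throughput capped below line rate (predicts CRC errors flat, not CRC errors up)
(E) MAC flapping — CRC errors up +; ARP requests flooding -; throughput capped below line rate -; interface resets +; latency up +
No candidate is consistent with all observations.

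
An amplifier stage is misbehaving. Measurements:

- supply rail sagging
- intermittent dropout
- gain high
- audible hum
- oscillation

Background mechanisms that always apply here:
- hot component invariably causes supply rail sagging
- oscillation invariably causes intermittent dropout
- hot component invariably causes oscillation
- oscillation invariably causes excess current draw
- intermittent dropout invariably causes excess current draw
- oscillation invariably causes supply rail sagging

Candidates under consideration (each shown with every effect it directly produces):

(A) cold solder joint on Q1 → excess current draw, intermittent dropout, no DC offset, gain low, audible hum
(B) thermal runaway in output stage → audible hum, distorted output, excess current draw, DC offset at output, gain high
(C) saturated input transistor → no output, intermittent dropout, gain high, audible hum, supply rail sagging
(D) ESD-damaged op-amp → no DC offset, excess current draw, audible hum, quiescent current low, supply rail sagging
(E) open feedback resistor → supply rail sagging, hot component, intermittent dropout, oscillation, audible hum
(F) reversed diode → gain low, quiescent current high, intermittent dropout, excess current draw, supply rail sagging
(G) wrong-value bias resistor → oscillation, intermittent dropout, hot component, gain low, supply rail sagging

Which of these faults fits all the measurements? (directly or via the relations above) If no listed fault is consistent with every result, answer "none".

Per-candidate check:
(A) cold solder joint on Q1 — supply rail sagging ✗; intermittent dropout ✓; gain high ✗; audible hum ✓; oscillation ✗
(B) thermal runaway in output stage — supply rail sagging ✗; intermittent dropout ✗; gain high ✓; audible hum ✓; oscillation ✗
(C) saturated input transistor — does not account for oscillation
(D) ESD-damaged op-amp — supply rail sagging ✓; intermittent dropout ✗; gain high ✗; audible hum ✓; oscillation ✗
(E) open feedback resistor — supply rail sagging ✓; intermittent dropout ✓; gain high ✗; audible hum ✓; oscillation ✓
(F) reversed diode — supply rail sagging ✓; intermittent dropout ✓; gain high ✗; audible hum ✗; oscillation ✗
(G) wrong-value bias resistor — supply rail sagging ✓; intermittent dropout ✓; gain high ✗; audible hum ✗; oscillation ✓
Every candidate fails on at least one observation.

none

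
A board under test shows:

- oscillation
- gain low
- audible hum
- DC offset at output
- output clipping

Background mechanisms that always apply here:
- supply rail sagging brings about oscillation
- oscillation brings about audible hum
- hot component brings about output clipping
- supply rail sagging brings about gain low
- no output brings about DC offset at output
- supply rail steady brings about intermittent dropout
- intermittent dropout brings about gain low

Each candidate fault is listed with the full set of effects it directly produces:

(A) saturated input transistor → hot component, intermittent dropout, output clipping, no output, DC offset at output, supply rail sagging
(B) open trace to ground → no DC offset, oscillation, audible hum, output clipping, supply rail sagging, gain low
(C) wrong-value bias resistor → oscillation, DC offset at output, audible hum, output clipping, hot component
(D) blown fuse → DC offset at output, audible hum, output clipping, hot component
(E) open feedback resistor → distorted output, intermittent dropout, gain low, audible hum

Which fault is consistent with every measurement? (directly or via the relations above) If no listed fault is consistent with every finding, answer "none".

A

Per-candidate check:
(A) saturated input transistor — accounts for every observation (oscillation through supply rail sagging → oscillation)
(B) open trace to ground — fails on DC offset at output (predicts no DC offset, not DC offset at output)
(C) wrong-value bias resistor — oscillation match; gain low miss; audible hum match; DC offset at output match; output clipping match
(D) blown fuse — oscillation miss; gain low miss; audible hum match; DC offset at output match; output clipping match
(E) open feedback resistor — oscillation miss; gain low match; audible hum match; DC offset at output miss; output clipping miss
(A) alone accounts for all the evidence.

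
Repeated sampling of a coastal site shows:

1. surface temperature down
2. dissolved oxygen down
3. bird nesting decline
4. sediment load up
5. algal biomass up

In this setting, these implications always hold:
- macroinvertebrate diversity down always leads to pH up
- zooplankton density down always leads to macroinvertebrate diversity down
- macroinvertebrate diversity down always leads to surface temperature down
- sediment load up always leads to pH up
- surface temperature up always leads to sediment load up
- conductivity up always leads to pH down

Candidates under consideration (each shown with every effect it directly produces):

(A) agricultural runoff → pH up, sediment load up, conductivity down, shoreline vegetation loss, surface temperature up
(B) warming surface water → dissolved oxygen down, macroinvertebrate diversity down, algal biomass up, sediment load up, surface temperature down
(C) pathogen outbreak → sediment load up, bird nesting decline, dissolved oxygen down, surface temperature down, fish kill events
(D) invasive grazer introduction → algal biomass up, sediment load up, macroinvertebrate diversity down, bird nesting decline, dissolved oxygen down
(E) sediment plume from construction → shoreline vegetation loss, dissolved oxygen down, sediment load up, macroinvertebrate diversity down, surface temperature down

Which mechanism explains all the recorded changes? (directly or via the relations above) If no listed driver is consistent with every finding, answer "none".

D

Checking each candidate against the observations:
(A) agricultural runoff — fails on surface temperature down, dissolved oxygen down, bird nesting decline, algal biomass up (predicts surface temperature up, not surface temperature down)
(B) warming surface water — surface temperature down yes; dissolved oxygen down yes; bird nesting decline NO; sediment load up yes; algal biomass up yes
(C) pathogen outbreak — surface temperature down yes; dissolved oxygen down yes; bird nesting decline yes; sediment load up yes; algal biomass up NO
(D) invasive grazer introduction — accounts for every observation (surface temperature down by macroinvertebrate diversity down → surface temperature down)
(E) sediment plume from construction — does not account for bird nesting decline, algal biomass up
(D) is the only candidate with no mismatches.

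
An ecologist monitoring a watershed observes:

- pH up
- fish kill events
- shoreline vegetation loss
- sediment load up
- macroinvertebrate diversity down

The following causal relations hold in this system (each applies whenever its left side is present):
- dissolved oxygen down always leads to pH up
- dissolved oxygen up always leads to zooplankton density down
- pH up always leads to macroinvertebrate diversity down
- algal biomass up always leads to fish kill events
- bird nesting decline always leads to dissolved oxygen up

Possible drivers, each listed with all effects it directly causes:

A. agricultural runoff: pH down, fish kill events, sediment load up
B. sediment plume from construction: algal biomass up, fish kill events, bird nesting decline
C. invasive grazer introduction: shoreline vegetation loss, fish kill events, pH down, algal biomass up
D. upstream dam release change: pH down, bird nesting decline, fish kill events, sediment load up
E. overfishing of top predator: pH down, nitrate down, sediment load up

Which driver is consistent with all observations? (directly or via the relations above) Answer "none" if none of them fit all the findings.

For each candidate, compare predicted effects to what was observed:
(A) agricultural runoff — fails on pH up, shoreline vegetation loss, macroinvertebrate diversity down (predicts pH down, not pH up)
(B) sediment plume from construction — pH up miss; fish kill events match; shoreline vegetation loss miss; sediment load up miss; macroinvertebrate diversity down miss
(C) invasive grazer introduction — fails on pH up, sediment load up, macroinvertebrate diversity down (predicts pH down, not pH up)
(D) upstream dam release change — pH up miss; fish kill events match; shoreline vegetation loss miss; sediment load up match; macroinvertebrate diversity down miss
(E) overfishing of top predator — fails on pH up, fish kill events, shoreline vegetation loss, macroinvertebrate diversity down (predicts pH down, not pH up)
None of the listed candidates fits everything.

none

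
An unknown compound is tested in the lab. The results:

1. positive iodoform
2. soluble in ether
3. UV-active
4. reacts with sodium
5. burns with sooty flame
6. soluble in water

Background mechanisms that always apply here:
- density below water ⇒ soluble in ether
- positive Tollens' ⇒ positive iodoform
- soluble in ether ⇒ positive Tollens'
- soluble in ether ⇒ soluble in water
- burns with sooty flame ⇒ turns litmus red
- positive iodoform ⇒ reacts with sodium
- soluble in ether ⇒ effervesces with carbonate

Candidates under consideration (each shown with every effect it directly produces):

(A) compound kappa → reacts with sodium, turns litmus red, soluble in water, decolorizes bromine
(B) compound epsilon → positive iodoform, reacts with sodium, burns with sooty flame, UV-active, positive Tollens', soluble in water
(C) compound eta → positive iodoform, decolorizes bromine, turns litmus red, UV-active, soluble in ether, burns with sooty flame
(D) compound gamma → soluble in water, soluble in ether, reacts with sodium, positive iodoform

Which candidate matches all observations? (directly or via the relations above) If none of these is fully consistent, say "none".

Testing each hypothesis:
(A) compound kappa — does not account for positive iodoform, soluble in ether, UV-active, burns with sooty flame
(B) compound epsilon — positive iodoform match; soluble in ether miss; UV-active match; reacts with sodium match; burns with sooty flame match; soluble in water match
(C) compound eta — positive iodoform match; soluble in ether match; UV-active match; reacts with sodium match (by positive iodoform → reacts with sodium); burns with sooty flame match; soluble in water match (by soluble in ether → soluble in water)
(D) compound gamma — does not account for UV-active, burns with sooty flame
(C) is the only candidate with no mismatches.

C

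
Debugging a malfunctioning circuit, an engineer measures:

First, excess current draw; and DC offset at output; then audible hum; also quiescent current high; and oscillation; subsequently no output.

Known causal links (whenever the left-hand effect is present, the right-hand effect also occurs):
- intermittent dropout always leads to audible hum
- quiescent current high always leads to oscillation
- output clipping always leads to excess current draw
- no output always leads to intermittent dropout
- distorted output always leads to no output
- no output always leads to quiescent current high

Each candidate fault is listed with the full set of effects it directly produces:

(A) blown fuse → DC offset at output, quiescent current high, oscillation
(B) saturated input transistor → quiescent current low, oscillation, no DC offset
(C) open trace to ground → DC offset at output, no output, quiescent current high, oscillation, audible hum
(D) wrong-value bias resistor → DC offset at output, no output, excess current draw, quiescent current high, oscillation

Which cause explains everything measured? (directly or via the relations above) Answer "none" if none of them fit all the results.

For each candidate, compare predicted effects to what was observed:
(A) blown fuse — does not account for excess current draw, audible hum, no output
(B) saturated input transistor — fails on excess current draw, DC offset at output, audible hum, quiescent current high, no output (predicts no DC offset, not DC offset at output; predicts quiescent current low, not quiescent current high)
(C) open trace to ground — excess current draw miss; DC offset at output match; audible hum match; quiescent current high match; oscillation match; no output match
(D) wrong-value bias resistor — excess current draw match; DC offset at output match; audible hum match (via no output → intermittent dropout → audible hum); quiescent current high match; oscillation match; no output match
Only (D) is consistent with every observation.

D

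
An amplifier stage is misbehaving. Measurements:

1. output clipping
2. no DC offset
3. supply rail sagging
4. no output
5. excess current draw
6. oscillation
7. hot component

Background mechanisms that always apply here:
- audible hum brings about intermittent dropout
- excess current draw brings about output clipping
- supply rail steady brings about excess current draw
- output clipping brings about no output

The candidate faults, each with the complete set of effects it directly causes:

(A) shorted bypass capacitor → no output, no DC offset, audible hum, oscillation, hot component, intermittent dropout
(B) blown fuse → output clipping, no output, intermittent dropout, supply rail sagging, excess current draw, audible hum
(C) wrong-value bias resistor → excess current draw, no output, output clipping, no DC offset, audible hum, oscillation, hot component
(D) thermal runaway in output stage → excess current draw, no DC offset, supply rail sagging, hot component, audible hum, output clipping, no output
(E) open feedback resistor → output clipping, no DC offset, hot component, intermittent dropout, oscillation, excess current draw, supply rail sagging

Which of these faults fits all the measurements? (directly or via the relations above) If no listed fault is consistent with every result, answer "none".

E

For each candidate, compare predicted effects to what was observed:
(A) shorted bypass capacitor — output clipping miss; no DC offset match; supply rail sagging miss; no output match; excess current draw miss; oscillation match; hot component match
(B) blown fuse — output clipping match; no DC offset miss; supply rail sagging match; no output match; excess current draw match; oscillation miss; hot component miss
(C) wrong-value bias resistor — output clipping match; no DC offset match; supply rail sagging miss; no output match; excess current draw match; oscillation match; hot component match
(D) thermal runaway in output stage — does not account for oscillation
(E) open feedback resistor — output clipping match; no DC offset match; supply rail sagging match; no output match (through output clipping → no output); excess current draw match; oscillation match; hot component match
(E) is the only candidate with no mismatches.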